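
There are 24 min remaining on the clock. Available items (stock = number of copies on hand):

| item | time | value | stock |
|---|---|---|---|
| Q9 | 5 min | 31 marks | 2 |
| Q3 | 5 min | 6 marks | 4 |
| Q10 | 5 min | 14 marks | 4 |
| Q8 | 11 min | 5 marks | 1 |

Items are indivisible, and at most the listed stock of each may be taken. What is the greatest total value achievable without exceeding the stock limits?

Top feasible selections:
- 2×Q9 + 2×Q10: time 20, value 90
- 2×Q9 + 1×Q3 + 1×Q10: time 20, value 82
- 2×Q9 + 1×Q10: time 15, value 76
Best: 90 marks.

90 marks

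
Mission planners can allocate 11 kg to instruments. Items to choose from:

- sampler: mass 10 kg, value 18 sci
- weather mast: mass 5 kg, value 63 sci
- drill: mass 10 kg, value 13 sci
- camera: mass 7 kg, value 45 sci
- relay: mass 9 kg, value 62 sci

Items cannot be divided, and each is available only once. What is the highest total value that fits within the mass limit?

This is a 0/1 knapsack; check combinations near the capacity.
- weather mast: mass 5, value 63
- relay: mass 9, value 62
- camera: mass 7, value 45
- sampler: mass 10, value 18
- drill: mass 10, value 13
Best: 63 sci.

63 sci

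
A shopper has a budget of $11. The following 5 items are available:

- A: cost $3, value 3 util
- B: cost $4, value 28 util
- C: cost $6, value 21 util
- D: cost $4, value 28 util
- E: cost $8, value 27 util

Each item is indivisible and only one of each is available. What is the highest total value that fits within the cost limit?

This is a 0/1 knapsack; check combinations near the capacity.
- A+B+D: cost 3+4+4=11, value 3+28+28=59
- B+D: cost 4+4=8, value 28+28=56
- B+C: cost 4+6=10, value 28+21=49
- C+D: cost 6+4=10, value 21+28=49
Best: 59 util.

59 util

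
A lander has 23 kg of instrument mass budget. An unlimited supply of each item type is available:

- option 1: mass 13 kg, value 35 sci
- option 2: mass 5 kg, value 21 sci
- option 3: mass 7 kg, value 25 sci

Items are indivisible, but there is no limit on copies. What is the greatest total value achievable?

88 sci

Best value-per-unit is option 2 at 21/5; filling with it alone gives 4×21 = 84.
Optimal mix: 3×option 2 + 1×option 3 → mass 22, value 88.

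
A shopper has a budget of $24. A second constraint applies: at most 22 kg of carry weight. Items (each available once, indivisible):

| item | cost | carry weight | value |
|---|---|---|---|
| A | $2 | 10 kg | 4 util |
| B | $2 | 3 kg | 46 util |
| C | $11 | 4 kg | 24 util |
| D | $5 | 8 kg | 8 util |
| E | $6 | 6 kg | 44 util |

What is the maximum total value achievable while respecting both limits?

122 util

Feasible sets respecting both limits:
- B+C+D+E: cost 24, carry weight 21, value 122
- B+C+E: cost 19, carry weight 13, value 114
- B+D+E: cost 13, carry weight 17, value 98
Best: 122 util.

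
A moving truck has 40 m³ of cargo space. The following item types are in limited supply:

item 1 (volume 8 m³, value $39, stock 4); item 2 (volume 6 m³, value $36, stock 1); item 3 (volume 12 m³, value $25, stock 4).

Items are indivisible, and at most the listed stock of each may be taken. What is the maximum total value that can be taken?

$192

Best selections within volume 40 and stock limits:
- 4×item 1 + 1×item 2: volume 38, value 192
- 4×item 1: volume 32, value 156
- 3×item 1 + 1×item 2: volume 30, value 153
Best: $192.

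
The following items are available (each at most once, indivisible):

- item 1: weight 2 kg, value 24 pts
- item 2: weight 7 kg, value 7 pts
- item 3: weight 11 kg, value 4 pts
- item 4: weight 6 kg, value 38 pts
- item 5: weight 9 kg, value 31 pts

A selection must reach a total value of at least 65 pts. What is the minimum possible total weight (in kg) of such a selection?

Subsets with value ≥ 65, sorted by total weight:
- item 1+item 2+item 4: weight 15, value 69
- item 4+item 5: weight 15, value 69
- item 1+item 4+item 5: weight 17, value 93
Minimum weight: 15 kg.

15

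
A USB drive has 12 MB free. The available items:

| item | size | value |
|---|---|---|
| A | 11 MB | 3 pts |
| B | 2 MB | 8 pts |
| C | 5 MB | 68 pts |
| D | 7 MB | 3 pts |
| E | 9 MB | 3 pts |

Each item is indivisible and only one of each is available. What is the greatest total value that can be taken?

76 pts

Check high-value combinations within 12 MB:
- B+C: size 2+5=7, value 8+68=76
- C+D: size 5+7=12, value 68+3=71
- C: size 5, value 68
Best: 76 pts.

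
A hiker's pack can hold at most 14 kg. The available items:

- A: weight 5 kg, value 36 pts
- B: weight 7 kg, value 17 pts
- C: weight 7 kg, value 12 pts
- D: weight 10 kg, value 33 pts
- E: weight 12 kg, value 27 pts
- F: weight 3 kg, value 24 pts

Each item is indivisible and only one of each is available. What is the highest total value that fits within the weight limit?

This is a 0/1 knapsack; check combinations near the capacity.
- A+F: weight 5+3=8, value 36+24=60
- D+F: weight 10+3=13, value 33+24=57
- A+B: weight 5+7=12, value 36+17=53
- A+C: weight 5+7=12, value 36+12=48
Best: 60 pts.

60 pts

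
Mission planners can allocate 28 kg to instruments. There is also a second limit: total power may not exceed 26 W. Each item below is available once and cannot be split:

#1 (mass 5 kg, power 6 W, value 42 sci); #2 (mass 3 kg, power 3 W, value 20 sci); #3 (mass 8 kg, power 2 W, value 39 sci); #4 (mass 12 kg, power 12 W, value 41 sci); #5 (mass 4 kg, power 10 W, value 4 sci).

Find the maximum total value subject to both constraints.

Feasible sets respecting both limits:
- #1+#2+#3+#4: mass 28, power 23, value 142
- #1+#3+#4: mass 25, power 20, value 122
- #1+#2+#3+#5: mass 20, power 21, value 105
- #1+#2+#4: mass 20, power 21, value 103
Best: 142 sci.

142 sci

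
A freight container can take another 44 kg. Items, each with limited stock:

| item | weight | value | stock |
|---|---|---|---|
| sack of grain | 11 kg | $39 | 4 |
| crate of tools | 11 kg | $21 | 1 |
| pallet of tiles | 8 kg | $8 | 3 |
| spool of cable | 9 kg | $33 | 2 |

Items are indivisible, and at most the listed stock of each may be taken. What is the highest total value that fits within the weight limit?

$156

Best selections within weight 44 and stock limits:
- 4×sack of grain: weight 44, value 156
- 3×sack of grain + 1×spool of cable: weight 42, value 150
Best: $156.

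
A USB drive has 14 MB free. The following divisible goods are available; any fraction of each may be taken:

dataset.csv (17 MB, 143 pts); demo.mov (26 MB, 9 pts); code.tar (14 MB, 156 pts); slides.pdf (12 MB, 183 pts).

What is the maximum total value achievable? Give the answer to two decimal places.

Take in order of value per unit:
- slides.pdf (183/12 per unit): all 12 → value 183, running total 183.00
- code.tar (156/14 per unit): 2 of 14 → value 2×156/14 = 22.2857, running total 205.29
Total 205.29.

205.29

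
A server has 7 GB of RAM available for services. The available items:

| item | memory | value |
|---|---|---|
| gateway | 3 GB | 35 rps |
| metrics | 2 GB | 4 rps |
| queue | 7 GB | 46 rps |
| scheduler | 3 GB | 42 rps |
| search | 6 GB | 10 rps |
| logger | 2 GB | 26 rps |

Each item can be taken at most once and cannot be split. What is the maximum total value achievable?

77 rps

Check high-value combinations within 7 GB:
- gateway+scheduler: memory 3+3=6, value 35+42=77
- metrics+scheduler+logger: memory 2+3+2=7, value 4+42+26=72
- scheduler+logger: memory 3+2=5, value 42+26=68
- gateway+metrics+logger: memory 3+2+2=7, value 35+4+26=65
- gateway+logger: memory 3+2=5, value 35+26=61
Best: 77 rps.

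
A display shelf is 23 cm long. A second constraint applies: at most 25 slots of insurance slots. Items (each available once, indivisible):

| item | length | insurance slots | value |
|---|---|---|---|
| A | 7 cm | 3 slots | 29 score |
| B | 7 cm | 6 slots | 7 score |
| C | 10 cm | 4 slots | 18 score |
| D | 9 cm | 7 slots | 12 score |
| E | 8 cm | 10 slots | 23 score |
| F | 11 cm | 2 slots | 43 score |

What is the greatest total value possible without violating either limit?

Feasible sets respecting both limits:
- A+F: length 18, insurance slots 5, value 72
- E+F: length 19, insurance slots 12, value 66
- C+F: length 21, insurance slots 6, value 61
- A+B+E: length 22, insurance slots 19, value 59
Best: 72 score.

72 score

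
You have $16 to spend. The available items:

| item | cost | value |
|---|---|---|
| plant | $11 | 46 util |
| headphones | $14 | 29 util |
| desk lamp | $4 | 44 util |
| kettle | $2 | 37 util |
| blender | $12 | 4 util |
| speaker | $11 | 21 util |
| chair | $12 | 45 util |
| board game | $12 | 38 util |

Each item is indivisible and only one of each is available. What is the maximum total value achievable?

Check high-value combinations within $16:
- plant+desk lamp: cost 11+4=15, value 46+44=90
- desk lamp+chair: cost 4+12=16, value 44+45=89
- plant+kettle: cost 11+2=13, value 46+37=83
- kettle+chair: cost 2+12=14, value 37+45=82
Best: 90 util.

90 util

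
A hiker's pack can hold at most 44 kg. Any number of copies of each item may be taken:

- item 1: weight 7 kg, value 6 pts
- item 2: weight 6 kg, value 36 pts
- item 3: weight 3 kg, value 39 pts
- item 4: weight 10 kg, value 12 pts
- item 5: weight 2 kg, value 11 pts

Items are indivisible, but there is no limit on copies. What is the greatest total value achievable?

557 pts

Best value-per-unit is item 3 at 39/3; filling with it alone gives 14×39 = 546.
Optimal mix: 14×item 3 + 1×item 5 → weight 44, value 557.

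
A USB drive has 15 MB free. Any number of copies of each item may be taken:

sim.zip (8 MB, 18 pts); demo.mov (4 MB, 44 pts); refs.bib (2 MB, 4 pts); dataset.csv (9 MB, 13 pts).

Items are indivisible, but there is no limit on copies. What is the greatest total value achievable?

Best value-per-unit is demo.mov at 44/4; filling with it alone gives 3×44 = 132.
Optimal mix: 3×demo.mov + 1×refs.bib → size 14, value 136.

136 pts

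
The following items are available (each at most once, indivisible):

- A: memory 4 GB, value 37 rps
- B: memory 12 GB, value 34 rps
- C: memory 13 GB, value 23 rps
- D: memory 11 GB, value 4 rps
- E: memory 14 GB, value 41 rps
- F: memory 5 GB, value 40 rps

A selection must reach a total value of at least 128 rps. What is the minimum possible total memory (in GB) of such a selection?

34

Subsets with value ≥ 128, sorted by total memory:
- A+B+C+F: memory 34, value 134
- A+B+E+F: memory 35, value 152
Minimum memory: 34 GB.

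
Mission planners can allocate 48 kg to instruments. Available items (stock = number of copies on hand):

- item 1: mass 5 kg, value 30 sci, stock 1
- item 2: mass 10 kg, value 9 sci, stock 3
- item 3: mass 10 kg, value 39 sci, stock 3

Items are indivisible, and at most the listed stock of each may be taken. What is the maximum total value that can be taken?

Top feasible selections:
- 1×item 1 + 1×item 2 + 3×item 3: mass 45, value 156
- 1×item 1 + 3×item 3: mass 35, value 147
- 1×item 2 + 3×item 3: mass 40, value 126
Best: 156 sci.

156 sci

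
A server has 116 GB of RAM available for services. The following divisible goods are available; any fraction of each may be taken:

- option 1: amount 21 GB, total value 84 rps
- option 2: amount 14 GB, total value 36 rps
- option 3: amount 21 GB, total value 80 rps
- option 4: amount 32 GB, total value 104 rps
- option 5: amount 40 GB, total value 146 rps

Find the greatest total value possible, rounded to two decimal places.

Take in order of value per unit:
- option 1 (84/21 per unit): all 21 → value 84, running total 84.00
- option 3 (80/21 per unit): all 21 → value 80, running total 164.00
- option 5 (146/40 per unit): all 40 → value 146, running total 310.00
- option 4 (104/32 per unit): all 32 → value 104, running total 414.00
- option 2 (36/14 per unit): 2 of 14 → value 2×36/14 = 5.1429, running total 419.14
Total 419.14.

419.14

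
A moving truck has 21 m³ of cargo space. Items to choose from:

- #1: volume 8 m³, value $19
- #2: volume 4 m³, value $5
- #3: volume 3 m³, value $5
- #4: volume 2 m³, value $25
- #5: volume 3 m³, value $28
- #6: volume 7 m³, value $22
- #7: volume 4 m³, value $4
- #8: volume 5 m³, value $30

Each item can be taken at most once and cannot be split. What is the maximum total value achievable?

$110

This is a 0/1 knapsack; check combinations near the capacity.
- #3+#4+#5+#6+#8: volume 3+2+3+7+5=20, value 5+25+28+22+30=110
- #2+#4+#5+#6+#8: volume 4+2+3+7+5=21, value 5+25+28+22+30=110
- #4+#5+#6+#7+#8: volume 2+3+7+4+5=21, value 25+28+22+4+30=109
Best: $110.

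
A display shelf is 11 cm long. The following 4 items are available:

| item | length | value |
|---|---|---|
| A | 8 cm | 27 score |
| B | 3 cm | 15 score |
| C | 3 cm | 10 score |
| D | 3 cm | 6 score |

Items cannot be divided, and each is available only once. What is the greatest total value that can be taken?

42 score

This is a 0/1 knapsack; check combinations near the capacity.
- A+B: length 8+3=11, value 27+15=42
- A+C: length 8+3=11, value 27+10=37
- A+D: length 8+3=11, value 27+6=33
Best: 42 score.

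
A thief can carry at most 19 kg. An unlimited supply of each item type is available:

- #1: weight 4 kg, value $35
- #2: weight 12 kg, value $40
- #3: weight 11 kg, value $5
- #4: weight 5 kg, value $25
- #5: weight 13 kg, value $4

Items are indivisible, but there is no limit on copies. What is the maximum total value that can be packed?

Best value-per-unit is #1 at 35/4, and filling with it alone uses weight 4×4=16. No mix of the others beats 4×35 = 140.

$140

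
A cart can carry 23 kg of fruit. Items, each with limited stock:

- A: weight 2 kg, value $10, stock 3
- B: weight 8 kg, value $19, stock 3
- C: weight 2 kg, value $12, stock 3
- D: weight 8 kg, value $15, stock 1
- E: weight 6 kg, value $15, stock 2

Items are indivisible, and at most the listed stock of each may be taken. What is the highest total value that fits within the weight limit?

Top feasible selections:
- 2×A + 3×C + 2×E: weight 22, value 86
- 3×A + 1×B + 3×C: weight 20, value 85
Best: $86.

$86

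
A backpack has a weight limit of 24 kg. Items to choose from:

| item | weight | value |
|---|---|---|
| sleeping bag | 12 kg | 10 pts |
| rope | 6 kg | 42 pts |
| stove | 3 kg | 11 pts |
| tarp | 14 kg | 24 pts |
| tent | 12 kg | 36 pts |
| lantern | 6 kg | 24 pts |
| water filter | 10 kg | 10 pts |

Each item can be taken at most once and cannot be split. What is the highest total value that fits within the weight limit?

Check high-value combinations within 24 kg:
- rope+tent+lantern: weight 6+12+6=24, value 42+36+24=102
- rope+stove+tent: weight 6+3+12=21, value 42+11+36=89
- rope+tent: weight 6+12=18, value 42+36=78
Best: 102 pts.

102 pts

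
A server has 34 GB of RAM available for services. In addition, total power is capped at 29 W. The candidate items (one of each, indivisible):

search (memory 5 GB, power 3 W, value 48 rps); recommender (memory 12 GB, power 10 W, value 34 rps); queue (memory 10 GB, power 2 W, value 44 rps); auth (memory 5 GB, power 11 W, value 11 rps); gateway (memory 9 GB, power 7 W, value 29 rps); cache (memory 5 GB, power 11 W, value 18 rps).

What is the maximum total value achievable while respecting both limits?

144 rps

Feasible sets respecting both limits:
- search+recommender+queue+cache: memory 32, power 26, value 144
- search+queue+gateway+cache: memory 29, power 23, value 139
- search+recommender+queue+auth: memory 32, power 26, value 137
- search+queue+auth+gateway: memory 29, power 23, value 132
Best: 144 rps.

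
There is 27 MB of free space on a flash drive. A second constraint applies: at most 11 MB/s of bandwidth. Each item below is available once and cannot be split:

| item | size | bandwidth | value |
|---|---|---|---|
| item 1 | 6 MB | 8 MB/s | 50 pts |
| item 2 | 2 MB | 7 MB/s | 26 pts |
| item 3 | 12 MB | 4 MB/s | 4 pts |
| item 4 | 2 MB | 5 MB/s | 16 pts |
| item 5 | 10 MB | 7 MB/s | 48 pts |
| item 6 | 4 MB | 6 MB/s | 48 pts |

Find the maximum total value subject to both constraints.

Feasible sets respecting both limits:
- item 4+item 6: size 6, bandwidth 11, value 64
- item 3+item 5: size 22, bandwidth 11, value 52
- item 3+item 6: size 16, bandwidth 10, value 52
- item 1: size 6, bandwidth 8, value 50
Best: 64 pts.

64 pts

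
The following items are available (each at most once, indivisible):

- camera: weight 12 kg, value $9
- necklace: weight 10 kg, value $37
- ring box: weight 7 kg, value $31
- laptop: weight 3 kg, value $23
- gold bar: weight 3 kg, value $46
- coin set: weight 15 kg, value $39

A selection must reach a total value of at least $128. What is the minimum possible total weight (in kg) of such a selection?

Subsets with value ≥ 128, sorted by total weight:
- necklace+ring box+laptop+gold bar: weight 23, value 137
- ring box+laptop+gold bar+coin set: weight 28, value 139
- necklace+laptop+gold bar+coin set: weight 31, value 145
- necklace+ring box+gold bar+coin set: weight 35, value 153
Minimum weight: 23 kg.

23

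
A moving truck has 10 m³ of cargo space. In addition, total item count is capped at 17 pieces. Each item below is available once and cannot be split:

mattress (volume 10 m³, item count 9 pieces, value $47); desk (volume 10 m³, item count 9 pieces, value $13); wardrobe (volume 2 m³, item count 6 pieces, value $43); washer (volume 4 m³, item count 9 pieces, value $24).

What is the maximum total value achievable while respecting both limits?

Feasible sets respecting both limits:
- wardrobe+washer: volume 6, item count 15, value 67
- mattress: volume 10, item count 9, value 47
- wardrobe: volume 2, item count 6, value 43
- washer: volume 4, item count 9, value 24
Best: $67.

$67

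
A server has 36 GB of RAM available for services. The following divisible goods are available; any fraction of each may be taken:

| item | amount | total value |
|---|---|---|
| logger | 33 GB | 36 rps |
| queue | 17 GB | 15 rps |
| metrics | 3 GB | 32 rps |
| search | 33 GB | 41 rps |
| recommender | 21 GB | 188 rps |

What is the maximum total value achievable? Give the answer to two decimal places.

Take in order of value per unit:
- metrics (32/3 per unit): all 3 → value 32, running total 32.00
- recommender (188/21 per unit): all 21 → value 188, running total 220.00
- search (41/33 per unit): 12 of 33 → value 12×41/33 = 14.9091, running total 234.91
Total 234.91.

234.91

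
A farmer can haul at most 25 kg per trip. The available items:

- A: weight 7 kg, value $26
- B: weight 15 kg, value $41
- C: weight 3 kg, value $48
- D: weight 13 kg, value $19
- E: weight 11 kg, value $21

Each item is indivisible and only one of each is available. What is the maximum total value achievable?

$115

This is a 0/1 knapsack; check combinations near the capacity.
- A+B+C: weight 7+15+3=25, value 26+41+48=115
- A+C+E: weight 7+3+11=21, value 26+48+21=95
- A+C+D: weight 7+3+13=23, value 26+48+19=93
- B+C: weight 15+3=18, value 41+48=89
- A+C: weight 7+3=10, value 26+48=74
Best: $115.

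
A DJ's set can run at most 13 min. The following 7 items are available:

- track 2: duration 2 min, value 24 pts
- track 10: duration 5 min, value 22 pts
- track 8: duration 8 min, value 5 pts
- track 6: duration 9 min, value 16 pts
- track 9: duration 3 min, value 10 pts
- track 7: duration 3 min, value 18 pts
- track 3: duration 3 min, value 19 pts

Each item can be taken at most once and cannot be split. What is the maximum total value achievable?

83 pts

Check high-value combinations within 13 min:
- track 2+track 10+track 7+track 3: duration 2+5+3+3=13, value 24+22+18+19=83
- track 2+track 10+track 9+track 3: duration 2+5+3+3=13, value 24+22+10+19=75
- track 2+track 10+track 9+track 7: duration 2+5+3+3=13, value 24+22+10+18=74
- track 2+track 9+track 7+track 3: duration 2+3+3+3=11, value 24+10+18+19=71
- track 2+track 10+track 3: duration 2+5+3=10, value 24+22+19=65
Best: 83 pts.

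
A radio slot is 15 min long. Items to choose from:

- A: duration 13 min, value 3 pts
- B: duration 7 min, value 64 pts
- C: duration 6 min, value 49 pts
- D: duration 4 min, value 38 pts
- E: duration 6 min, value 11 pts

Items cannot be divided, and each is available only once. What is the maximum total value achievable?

Check high-value combinations within 15 min:
- B+C: duration 7+6=13, value 64+49=113
- B+D: duration 7+4=11, value 64+38=102
- C+D: duration 6+4=10, value 49+38=87
- B+E: duration 7+6=13, value 64+11=75
Best: 113 pts.

113 pts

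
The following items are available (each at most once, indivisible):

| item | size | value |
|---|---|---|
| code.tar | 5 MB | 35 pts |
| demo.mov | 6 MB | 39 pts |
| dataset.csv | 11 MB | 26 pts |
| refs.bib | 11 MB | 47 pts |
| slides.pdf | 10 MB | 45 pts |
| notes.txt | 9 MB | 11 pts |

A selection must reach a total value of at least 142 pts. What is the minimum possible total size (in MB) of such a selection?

32

Subsets with value ≥ 142, sorted by total size:
- code.tar+demo.mov+refs.bib+slides.pdf: size 32, value 166
- code.tar+demo.mov+dataset.csv+slides.pdf: size 32, value 145
Minimum size: 32 MB.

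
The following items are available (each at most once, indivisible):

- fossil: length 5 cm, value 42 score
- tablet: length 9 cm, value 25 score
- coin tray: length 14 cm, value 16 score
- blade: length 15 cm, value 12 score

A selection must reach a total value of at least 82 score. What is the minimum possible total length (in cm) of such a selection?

28

Subsets with value ≥ 82, sorted by total length:
- fossil+tablet+coin tray: length 28, value 83
- fossil+tablet+coin tray+blade: length 43, value 95
Minimum length: 28 cm.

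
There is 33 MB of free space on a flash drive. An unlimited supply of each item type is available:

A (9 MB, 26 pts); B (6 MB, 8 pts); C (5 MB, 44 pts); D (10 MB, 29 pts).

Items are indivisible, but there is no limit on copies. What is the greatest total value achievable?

264 pts

Best value-per-unit is C at 44/5, and filling with it alone uses size 6×5=30. No mix of the others beats 6×44 = 264.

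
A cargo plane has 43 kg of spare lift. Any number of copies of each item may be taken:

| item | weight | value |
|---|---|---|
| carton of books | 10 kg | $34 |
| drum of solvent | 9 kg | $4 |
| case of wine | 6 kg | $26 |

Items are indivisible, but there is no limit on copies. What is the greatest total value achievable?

$182

Best value-per-unit is case of wine at 26/6, and filling with it alone uses weight 7×6=42. No mix of the others beats 7×26 = 182.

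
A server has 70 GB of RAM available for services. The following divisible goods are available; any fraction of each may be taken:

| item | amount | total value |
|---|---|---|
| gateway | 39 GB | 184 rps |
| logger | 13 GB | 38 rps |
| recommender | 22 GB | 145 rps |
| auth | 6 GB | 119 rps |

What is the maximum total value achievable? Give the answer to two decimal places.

456.77

Take in order of value per unit:
- auth (119/6 per unit): all 6 → value 119, running total 119.00
- recommender (145/22 per unit): all 22 → value 145, running total 264.00
- gateway (184/39 per unit): all 39 → value 184, running total 448.00
- logger (38/13 per unit): 3 of 13 → value 3×38/13 = 8.7692, running total 456.77
Total 456.77.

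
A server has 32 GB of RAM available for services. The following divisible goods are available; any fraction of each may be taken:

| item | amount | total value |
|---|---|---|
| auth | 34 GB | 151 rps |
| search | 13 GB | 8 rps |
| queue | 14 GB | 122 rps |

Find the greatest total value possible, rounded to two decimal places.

201.94

Take in order of value per unit:
- queue (122/14 per unit): all 14 → value 122, running total 122.00
- auth (151/34 per unit): 18 of 34 → value 18×151/34 = 79.9412, running total 201.94
Total 201.94.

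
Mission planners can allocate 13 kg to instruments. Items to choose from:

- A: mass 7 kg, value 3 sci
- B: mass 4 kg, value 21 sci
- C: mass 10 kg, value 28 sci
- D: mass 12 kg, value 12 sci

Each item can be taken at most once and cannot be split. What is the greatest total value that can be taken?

Check high-value combinations within 13 kg:
- C: mass 10, value 28
- A+B: mass 7+4=11, value 3+21=24
- B: mass 4, value 21
- D: mass 12, value 12
Best: 28 sci.

28 sci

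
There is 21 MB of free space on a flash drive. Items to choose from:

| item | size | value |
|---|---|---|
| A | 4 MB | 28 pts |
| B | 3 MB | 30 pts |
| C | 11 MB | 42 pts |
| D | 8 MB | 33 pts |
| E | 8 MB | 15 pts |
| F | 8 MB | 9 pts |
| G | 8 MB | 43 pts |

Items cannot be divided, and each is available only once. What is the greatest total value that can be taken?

Check high-value combinations within 21 MB:
- B+D+G: size 3+8+8=19, value 30+33+43=106
- A+D+G: size 4+8+8=20, value 28+33+43=104
- A+B+G: size 4+3+8=15, value 28+30+43=101
- A+B+C: size 4+3+11=18, value 28+30+42=100
Best: 106 pts.

106 pts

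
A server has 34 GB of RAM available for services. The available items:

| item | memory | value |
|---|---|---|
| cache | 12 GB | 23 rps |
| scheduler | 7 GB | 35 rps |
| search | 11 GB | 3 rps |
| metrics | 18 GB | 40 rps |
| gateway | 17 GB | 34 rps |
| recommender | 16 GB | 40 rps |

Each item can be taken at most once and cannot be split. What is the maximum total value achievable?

80 rps

Check high-value combinations within 34 GB:
- metrics+recommender: memory 18+16=34, value 40+40=80
- scheduler+search+recommender: memory 7+11+16=34, value 35+3+40=78
- scheduler+recommender: memory 7+16=23, value 35+40=75
Best: 80 rps.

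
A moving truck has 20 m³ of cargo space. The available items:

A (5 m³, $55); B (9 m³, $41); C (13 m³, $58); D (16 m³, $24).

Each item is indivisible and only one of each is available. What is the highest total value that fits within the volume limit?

Check high-value combinations within 20 m³:
- A+C: volume 5+13=18, value 55+58=113
- A+B: volume 5+9=14, value 55+41=96
- C: volume 13, value 58
Best: $113.

$113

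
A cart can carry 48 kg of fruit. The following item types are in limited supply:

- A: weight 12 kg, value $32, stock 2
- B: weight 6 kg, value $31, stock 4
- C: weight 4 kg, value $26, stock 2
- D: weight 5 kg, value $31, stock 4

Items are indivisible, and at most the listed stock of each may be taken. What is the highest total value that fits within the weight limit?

$274

Best selections within weight 48 and stock limits:
- 4×B + 1×C + 4×D: weight 48, value 274
- 3×B + 2×C + 4×D: weight 46, value 269
- 4×B + 2×C + 3×D: weight 47, value 269
- 4×B + 4×D: weight 44, value 248
Best: $274.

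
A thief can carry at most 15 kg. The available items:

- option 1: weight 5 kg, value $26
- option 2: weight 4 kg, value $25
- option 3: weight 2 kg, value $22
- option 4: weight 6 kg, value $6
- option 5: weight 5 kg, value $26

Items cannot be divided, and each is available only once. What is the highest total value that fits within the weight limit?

This is a 0/1 knapsack; check combinations near the capacity.
- option 1+option 2+option 5: weight 5+4+5=14, value 26+25+26=77
- option 1+option 3+option 5: weight 5+2+5=12, value 26+22+26=74
- option 1+option 2+option 3: weight 5+4+2=11, value 26+25+22=73
- option 2+option 3+option 5: weight 4+2+5=11, value 25+22+26=73
Best: $77.

$77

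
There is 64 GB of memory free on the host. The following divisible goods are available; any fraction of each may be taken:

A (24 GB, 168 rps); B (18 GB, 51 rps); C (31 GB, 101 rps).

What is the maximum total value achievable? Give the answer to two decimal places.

294.50

Take in order of value per unit:
- A (168/24 per unit): all 24 → value 168, running total 168.00
- C (101/31 per unit): all 31 → value 101, running total 269.00
- B (51/18 per unit): 9 of 18 → value 9×51/18 = 25.5000, running total 294.50
Total 294.50.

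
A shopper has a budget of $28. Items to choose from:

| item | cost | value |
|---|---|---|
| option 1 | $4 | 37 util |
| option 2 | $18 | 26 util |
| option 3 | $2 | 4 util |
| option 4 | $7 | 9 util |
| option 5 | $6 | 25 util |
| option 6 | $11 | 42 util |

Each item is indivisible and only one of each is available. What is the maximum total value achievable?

Check high-value combinations within $28:
- option 1+option 4+option 5+option 6: cost 4+7+6+11=28, value 37+9+25+42=113
- option 1+option 3+option 5+option 6: cost 4+2+6+11=23, value 37+4+25+42=108
- option 1+option 5+option 6: cost 4+6+11=21, value 37+25+42=104
- option 1+option 3+option 4+option 6: cost 4+2+7+11=24, value 37+4+9+42=92
Best: 113 util.

113 util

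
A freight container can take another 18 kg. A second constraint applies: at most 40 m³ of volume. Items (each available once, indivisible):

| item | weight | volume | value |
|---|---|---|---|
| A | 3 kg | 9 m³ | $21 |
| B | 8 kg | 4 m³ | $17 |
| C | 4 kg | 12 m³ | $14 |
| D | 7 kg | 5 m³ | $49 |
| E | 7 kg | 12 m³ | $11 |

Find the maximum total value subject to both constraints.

Feasible sets respecting both limits:
- A+B+D: weight 18, volume 18, value 87
- A+C+D: weight 14, volume 26, value 84
- A+D+E: weight 17, volume 26, value 81
- C+D+E: weight 18, volume 29, value 74
Best: $87.

$87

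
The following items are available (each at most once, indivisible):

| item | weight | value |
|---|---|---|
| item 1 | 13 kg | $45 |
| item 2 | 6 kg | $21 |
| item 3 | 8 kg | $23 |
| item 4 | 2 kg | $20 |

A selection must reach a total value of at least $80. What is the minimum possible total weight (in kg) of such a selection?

Subsets with value ≥ 80, sorted by total weight:
- item 1+item 2+item 4: weight 21, value 86
- item 1+item 3+item 4: weight 23, value 88
- item 1+item 2+item 3: weight 27, value 89
- item 1+item 2+item 3+item 4: weight 29, value 109
Minimum weight: 21 kg.

21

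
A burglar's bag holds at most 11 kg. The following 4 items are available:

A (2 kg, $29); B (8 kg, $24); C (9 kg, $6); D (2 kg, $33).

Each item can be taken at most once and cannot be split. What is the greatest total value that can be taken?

Check high-value combinations within 11 kg:
- A+D: weight 2+2=4, value 29+33=62
- B+D: weight 8+2=10, value 24+33=57
- A+B: weight 2+8=10, value 29+24=53
Best: $62.

$62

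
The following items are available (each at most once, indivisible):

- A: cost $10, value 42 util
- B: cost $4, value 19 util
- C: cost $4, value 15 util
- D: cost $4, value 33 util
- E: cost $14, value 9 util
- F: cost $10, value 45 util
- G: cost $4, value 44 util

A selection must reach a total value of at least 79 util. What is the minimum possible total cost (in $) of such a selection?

Subsets with value ≥ 79, sorted by total cost:
- B+D+G: cost 12, value 96
- C+D+G: cost 12, value 92
- F+G: cost 14, value 89
- A+G: cost 14, value 86
Minimum cost: 12 $.

12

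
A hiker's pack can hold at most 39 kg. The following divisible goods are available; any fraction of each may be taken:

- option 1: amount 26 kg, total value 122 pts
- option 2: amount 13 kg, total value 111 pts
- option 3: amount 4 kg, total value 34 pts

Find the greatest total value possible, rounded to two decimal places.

Take in order of value per unit:
- option 2 (111/13 per unit): all 13 → value 111, running total 111.00
- option 3 (34/4 per unit): all 4 → value 34, running total 145.00
- option 1 (122/26 per unit): 22 of 26 → value 22×122/26 = 103.2308, running total 248.23
Total 248.23.

248.23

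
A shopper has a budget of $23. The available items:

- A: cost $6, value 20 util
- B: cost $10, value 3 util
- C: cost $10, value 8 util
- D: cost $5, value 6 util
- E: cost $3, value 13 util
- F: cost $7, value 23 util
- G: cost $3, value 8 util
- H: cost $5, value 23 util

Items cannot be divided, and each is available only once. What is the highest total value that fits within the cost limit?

79 util

Check high-value combinations within $23:
- A+E+F+H: cost 6+3+7+5=21, value 20+13+23+23=79
- A+F+G+H: cost 6+7+3+5=21, value 20+23+8+23=74
- D+E+F+G+H: cost 5+3+7+3+5=23, value 6+13+23+8+23=73
- A+D+F+H: cost 6+5+7+5=23, value 20+6+23+23=72
- A+D+E+G+H: cost 6+5+3+3+5=22, value 20+6+13+8+23=70
Best: 79 util.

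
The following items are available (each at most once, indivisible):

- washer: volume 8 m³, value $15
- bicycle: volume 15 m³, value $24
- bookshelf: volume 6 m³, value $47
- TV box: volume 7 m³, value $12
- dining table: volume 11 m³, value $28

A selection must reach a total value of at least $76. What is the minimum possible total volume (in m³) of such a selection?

Subsets with value ≥ 76, sorted by total volume:
- bookshelf+TV box+dining table: volume 24, value 87
- washer+bookshelf+dining table: volume 25, value 90
- bicycle+bookshelf+TV box: volume 28, value 83
- washer+bicycle+bookshelf: volume 29, value 86
Minimum volume: 24 m³.

24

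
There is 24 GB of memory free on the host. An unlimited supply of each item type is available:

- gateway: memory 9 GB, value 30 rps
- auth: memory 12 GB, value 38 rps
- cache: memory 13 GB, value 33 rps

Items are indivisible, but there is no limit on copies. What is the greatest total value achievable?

Best value-per-unit is gateway at 30/9; filling with it alone gives 2×30 = 60.
Optimal mix: 2×auth → memory 24, value 76.

76 rps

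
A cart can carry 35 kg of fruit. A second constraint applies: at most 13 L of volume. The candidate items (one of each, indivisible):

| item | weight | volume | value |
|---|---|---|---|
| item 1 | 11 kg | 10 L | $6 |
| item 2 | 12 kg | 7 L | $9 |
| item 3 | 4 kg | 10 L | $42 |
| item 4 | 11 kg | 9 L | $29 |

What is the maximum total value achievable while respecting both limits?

Feasible sets respecting both limits:
- item 3: weight 4, volume 10, value 42
- item 4: weight 11, volume 9, value 29
- item 2: weight 12, volume 7, value 9
Best: $42.

$42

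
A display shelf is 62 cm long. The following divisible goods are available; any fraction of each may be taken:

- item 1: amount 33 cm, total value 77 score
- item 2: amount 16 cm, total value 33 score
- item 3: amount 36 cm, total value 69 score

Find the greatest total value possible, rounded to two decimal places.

Take in order of value per unit:
- item 1 (77/33 per unit): all 33 → value 77, running total 77.00
- item 2 (33/16 per unit): all 16 → value 33, running total 110.00
- item 3 (69/36 per unit): 13 of 36 → value 13×69/36 = 24.9167, running total 134.92
Total 134.92.

134.92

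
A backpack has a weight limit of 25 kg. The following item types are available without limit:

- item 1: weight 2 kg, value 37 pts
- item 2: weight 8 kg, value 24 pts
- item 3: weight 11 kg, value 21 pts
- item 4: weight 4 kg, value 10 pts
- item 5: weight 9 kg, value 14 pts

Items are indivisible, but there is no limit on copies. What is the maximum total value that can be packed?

Best value-per-unit is item 1 at 37/2, and filling with it alone uses weight 12×2=24. No mix of the others beats 12×37 = 444.

444 pts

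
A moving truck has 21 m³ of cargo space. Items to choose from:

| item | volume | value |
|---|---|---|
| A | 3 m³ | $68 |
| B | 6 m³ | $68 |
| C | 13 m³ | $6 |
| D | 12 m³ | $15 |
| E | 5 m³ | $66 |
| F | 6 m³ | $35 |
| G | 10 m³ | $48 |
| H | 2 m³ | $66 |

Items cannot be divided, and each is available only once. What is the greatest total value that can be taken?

Check high-value combinations within 21 m³:
- A+B+E+H: volume 3+6+5+2=16, value 68+68+66+66=268
- A+B+G+H: volume 3+6+10+2=21, value 68+68+48+66=250
- A+E+G+H: volume 3+5+10+2=20, value 68+66+48+66=248
Best: $268.

$268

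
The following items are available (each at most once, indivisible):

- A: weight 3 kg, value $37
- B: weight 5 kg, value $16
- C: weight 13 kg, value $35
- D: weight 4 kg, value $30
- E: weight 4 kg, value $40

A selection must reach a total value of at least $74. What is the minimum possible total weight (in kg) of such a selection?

7

Subsets with value ≥ 74, sorted by total weight:
- A+E: weight 7, value 77
- A+D+E: weight 11, value 107
- A+B+E: weight 12, value 93
Minimum weight: 7 kg.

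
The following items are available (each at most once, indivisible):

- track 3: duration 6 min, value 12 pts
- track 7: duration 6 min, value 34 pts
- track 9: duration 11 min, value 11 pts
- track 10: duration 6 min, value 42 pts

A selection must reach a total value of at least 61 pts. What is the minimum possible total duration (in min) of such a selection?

Subsets with value ≥ 61, sorted by total duration:
- track 7+track 10: duration 12, value 76
- track 3+track 7+track 10: duration 18, value 88
Minimum duration: 12 min.

12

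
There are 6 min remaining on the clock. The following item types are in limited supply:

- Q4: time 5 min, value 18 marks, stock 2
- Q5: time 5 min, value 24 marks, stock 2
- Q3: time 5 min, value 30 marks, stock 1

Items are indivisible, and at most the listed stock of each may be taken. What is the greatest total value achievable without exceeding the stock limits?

30 marks

Top feasible selections:
- 1×Q3: time 5, value 30
- 1×Q5: time 5, value 24
- 1×Q4: time 5, value 18
Best: 30 marks.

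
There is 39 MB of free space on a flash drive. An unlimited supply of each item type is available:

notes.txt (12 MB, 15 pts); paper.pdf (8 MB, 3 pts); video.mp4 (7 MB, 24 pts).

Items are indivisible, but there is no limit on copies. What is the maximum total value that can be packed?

Best value-per-unit is video.mp4 at 24/7, and filling with it alone uses size 5×7=35. No mix of the others beats 5×24 = 120.

120 pts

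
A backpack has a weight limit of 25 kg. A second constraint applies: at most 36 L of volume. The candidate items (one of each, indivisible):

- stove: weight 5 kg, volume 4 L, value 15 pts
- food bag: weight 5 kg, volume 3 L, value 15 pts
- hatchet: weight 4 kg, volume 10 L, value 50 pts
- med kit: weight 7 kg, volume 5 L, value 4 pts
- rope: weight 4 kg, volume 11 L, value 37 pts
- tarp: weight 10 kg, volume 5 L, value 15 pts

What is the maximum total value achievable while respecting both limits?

Feasible sets respecting both limits:
- stove+food bag+hatchet+med kit+rope: weight 25, volume 33, value 121
- stove+food bag+hatchet+rope: weight 18, volume 28, value 117
- stove+hatchet+rope+tarp: weight 23, volume 30, value 117
- food bag+hatchet+rope+tarp: weight 23, volume 29, value 117
Best: 121 pts.

121 pts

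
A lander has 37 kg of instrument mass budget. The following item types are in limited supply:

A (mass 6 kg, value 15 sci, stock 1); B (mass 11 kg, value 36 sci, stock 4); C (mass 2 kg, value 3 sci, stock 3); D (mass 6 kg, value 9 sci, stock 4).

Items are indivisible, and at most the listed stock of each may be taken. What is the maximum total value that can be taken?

Best selections within mass 37 and stock limits:
- 3×B + 2×C: mass 37, value 114
- 3×B + 1×C: mass 35, value 111
- 3×B: mass 33, value 108
Best: 114 sci.

114 sci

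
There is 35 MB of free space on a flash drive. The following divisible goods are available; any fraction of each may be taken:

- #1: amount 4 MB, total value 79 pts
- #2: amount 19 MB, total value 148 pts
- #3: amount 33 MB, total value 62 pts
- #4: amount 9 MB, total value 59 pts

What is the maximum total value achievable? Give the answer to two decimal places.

Take in order of value per unit:
- #1 (79/4 per unit): all 4 → value 79, running total 79.00
- #2 (148/19 per unit): all 19 → value 148, running total 227.00
- #4 (59/9 per unit): all 9 → value 59, running total 286.00
- #3 (62/33 per unit): 3 of 33 → value 3×62/33 = 5.6364, running total 291.64
Total 291.64.

291.64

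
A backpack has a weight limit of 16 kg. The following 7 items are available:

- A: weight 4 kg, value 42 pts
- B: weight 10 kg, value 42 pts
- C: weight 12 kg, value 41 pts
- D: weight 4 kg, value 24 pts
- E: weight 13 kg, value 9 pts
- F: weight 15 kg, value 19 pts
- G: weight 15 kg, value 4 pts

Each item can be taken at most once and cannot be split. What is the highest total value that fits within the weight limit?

This is a 0/1 knapsack; check combinations near the capacity.
- A+B: weight 4+10=14, value 42+42=84
- A+C: weight 4+12=16, value 42+41=83
- A+D: weight 4+4=8, value 42+24=66
- B+D: weight 10+4=14, value 42+24=66
- C+D: weight 12+4=16, value 41+24=65
Best: 84 pts.

84 pts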